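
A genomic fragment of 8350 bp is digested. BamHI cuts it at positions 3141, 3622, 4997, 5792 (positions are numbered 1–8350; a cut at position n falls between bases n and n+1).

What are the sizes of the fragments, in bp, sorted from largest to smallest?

Linear molecule, 4 cuts → 5 fragments:
  3141 − 0 = 3141 bp
  3622 − 3141 = 481 bp
  4997 − 3622 = 1375 bp
  5792 − 4997 = 795 bp
  8350 − 5792 = 2558 bp
Sorted largest to smallest: 3141, 2558, 1375, 795, 481 bp.

3141, 2558, 1375, 795, 481 bp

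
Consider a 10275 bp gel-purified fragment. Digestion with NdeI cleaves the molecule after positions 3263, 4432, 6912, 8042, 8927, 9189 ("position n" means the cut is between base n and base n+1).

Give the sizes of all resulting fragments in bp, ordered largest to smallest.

Linear molecule, 6 cuts → 7 fragments:
  3263 − 0 = 3263 bp
  4432 − 3263 = 1169 bp
  6912 − 4432 = 2480 bp
  8042 − 6912 = 1130 bp
  8927 − 8042 = 885 bp
  9189 − 8927 = 262 bp
  10275 − 9189 = 1086 bp
Sorted largest to smallest: 3263, 2480, 1169, 1130, 1086, 885, 262 bp.

3263, 2480, 1169, 1130, 1086, 885, 262 bp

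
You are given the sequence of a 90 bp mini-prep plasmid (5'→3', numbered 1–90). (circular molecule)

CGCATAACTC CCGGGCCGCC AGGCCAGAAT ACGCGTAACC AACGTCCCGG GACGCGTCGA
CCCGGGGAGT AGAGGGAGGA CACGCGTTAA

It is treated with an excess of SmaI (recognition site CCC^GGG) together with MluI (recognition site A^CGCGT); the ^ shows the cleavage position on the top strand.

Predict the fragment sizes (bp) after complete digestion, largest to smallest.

20, 19, 19, 17, 11, 4 bp

SmaI sites (CCCGGG) start at positions 10, 46, 61.
SmaI cuts after base 3 of each site, so after positions 12, 48, 63.
MluI sites (ACGCGT) start at positions 31, 52, 82.
MluI cuts after the first base of each site, so after positions 31, 52, 82.
Combined cut positions: 12, 31, 48, 52, 63, 82.
Circular molecule, 6 cuts → 6 fragments:
  13–31 → 19 bp
  32–48 → 17 bp
  49–52 → 4 bp
  53–63 → 11 bp
  64–82 → 19 bp
  83–90 then 1–12 → 8 + 12 = 20 bp
Sorted largest to smallest: 20, 19, 19, 17, 11, 4 bp.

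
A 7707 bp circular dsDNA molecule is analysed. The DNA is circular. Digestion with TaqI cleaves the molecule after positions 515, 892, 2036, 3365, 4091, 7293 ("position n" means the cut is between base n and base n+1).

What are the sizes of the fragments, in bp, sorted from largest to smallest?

Circular molecule, 6 cuts → 6 fragments:
  892 − 515 = 377 bp
  2036 − 892 = 1144 bp
  3365 − 2036 = 1329 bp
  4091 − 3365 = 726 bp
  7293 − 4091 = 3202 bp
  wrap: 7707 − 7293 + 515 = 929 bp
Sorted largest to smallest: 3202, 1329, 1144, 929, 726, 377 bp.

3202, 1329, 1144, 929, 726, 377 bp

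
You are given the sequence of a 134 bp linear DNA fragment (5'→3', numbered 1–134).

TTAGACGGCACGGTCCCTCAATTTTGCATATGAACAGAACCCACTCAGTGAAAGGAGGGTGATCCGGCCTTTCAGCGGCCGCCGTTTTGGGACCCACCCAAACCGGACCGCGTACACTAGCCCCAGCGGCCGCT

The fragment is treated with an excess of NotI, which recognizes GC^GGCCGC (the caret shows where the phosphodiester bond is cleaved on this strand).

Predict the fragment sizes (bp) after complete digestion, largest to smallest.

76, 51, 7 bp

NotI sites (GCGGCCGC) start at positions 75, 126.
NotI cuts after base 2 of each site, so after positions 76, 127.
Linear molecule, 2 cuts → 3 fragments:
  1–76 → 76 bp
  77–127 → 51 bp
  128–134 → 7 bp
Sorted largest to smallest: 76, 51, 7 bp.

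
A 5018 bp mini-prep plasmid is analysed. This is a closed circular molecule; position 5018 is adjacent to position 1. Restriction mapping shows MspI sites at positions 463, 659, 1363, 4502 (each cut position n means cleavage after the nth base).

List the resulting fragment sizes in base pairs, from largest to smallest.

3139, 979, 704, 196 bp

Circular molecule, 4 cuts → 4 fragments:
  659 − 463 = 196 bp
  1363 − 659 = 704 bp
  4502 − 1363 = 3139 bp
  wrap: 5018 − 4502 + 463 = 979 bp
Sorted largest to smallest: 3139, 979, 704, 196 bp.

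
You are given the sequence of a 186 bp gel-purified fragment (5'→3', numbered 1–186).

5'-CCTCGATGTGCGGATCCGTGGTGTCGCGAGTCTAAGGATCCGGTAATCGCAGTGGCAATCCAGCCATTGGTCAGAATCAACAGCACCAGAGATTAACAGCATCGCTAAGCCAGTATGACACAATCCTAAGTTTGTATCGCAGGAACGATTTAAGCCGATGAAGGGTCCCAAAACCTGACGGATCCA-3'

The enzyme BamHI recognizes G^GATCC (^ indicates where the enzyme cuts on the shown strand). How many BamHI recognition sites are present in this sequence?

GGATCC occurs starting at positions 12, 36, 180.
BamHI cuts at 3 sites.

3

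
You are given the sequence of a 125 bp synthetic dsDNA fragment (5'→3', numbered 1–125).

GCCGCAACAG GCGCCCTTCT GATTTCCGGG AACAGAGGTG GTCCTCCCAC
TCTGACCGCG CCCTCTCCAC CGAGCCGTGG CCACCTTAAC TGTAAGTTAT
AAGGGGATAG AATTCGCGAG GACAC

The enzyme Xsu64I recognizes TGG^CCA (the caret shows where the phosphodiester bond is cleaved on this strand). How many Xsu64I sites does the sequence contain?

1

TGGCCA occurs starting at position 78.
Xsu64I cuts at 1 site.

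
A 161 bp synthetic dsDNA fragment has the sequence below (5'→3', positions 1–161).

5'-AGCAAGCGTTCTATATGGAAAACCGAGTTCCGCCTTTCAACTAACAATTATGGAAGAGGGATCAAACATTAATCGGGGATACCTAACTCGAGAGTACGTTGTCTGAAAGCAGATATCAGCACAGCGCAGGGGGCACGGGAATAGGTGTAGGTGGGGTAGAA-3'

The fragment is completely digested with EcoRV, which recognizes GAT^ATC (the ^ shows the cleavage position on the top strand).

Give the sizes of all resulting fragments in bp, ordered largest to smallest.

The EcoRV site (GATATC) starts at position 112.
EcoRV cuts after base 3 of each site, so after position 114.
Linear molecule, 1 cut → 2 fragments:
  1–114 → 114 bp
  115–161 → 47 bp
Sorted largest to smallest: 114, 47 bp.

114, 47 bp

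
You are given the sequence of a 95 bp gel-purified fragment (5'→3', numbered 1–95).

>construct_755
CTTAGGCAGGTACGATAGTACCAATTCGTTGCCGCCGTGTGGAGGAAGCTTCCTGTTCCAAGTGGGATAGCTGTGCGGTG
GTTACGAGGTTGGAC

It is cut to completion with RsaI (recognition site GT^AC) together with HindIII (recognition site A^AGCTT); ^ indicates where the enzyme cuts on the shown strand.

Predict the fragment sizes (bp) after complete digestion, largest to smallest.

RsaI sites (GTAC) start at positions 10, 18.
RsaI cuts after base 2 of each site, so after positions 11, 19.
The HindIII site (AAGCTT) starts at position 46.
HindIII cuts after the first base of each site, so after position 46.
Combined cut positions: 11, 19, 46.
Linear molecule, 3 cuts → 4 fragments:
  1–11 → 11 bp
  12–19 → 8 bp
  20–46 → 27 bp
  47–95 → 49 bp
Sorted largest to smallest: 49, 27, 11, 8 bp.

49, 27, 11, 8 bp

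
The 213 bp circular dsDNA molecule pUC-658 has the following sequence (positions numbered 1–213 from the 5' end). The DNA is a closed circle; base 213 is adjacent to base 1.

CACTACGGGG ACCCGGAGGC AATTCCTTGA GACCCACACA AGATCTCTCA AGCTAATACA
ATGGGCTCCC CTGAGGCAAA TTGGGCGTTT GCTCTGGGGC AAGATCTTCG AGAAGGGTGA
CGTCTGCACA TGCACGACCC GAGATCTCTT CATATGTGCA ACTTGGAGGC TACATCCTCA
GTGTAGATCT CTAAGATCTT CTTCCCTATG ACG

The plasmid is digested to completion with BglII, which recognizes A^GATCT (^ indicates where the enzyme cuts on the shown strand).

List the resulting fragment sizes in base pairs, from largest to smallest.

61, 60, 43, 40, 9 bp

BglII sites (AGATCT) start at positions 41, 102, 142, 185, 194.
BglII cuts after the first base of each site, so after positions 41, 102, 142, 185, 194.
Circular molecule, 5 cuts → 5 fragments:
  42–102 → 61 bp
  103–142 → 40 bp
  143–185 → 43 bp
  186–194 → 9 bp
  195–213 then 1–41 → 19 + 41 = 60 bp
Sorted largest to smallest: 61, 60, 43, 40, 9 bp.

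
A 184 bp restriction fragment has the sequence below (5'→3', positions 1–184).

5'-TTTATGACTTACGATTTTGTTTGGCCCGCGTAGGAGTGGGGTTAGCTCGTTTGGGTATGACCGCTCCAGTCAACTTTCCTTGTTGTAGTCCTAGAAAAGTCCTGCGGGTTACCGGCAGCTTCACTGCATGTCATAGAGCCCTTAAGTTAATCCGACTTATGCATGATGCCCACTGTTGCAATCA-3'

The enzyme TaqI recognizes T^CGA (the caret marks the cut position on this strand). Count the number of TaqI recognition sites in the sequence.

No occurrence of TCGA is present in the sequence.
TaqI does not cut: 0 sites.

0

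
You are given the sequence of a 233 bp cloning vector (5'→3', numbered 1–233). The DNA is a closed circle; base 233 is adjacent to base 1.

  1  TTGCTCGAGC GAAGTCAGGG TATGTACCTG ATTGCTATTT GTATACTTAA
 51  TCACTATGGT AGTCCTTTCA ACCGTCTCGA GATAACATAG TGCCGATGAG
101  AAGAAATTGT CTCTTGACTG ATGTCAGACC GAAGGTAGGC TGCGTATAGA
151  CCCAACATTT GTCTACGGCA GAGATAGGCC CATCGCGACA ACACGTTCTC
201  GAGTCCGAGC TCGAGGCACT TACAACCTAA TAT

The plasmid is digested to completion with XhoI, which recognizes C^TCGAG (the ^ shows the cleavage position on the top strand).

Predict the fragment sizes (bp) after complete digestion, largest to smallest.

122, 72, 27, 12 bp

XhoI sites (CTCGAG) start at positions 4, 76, 198, 210.
XhoI cuts after the first base of each site, so after positions 4, 76, 198, 210.
Circular molecule, 4 cuts → 4 fragments:
  5–76 → 72 bp
  77–198 → 122 bp
  199–210 → 12 bp
  211–233 then 1–4 → 23 + 4 = 27 bp
Sorted largest to smallest: 122, 72, 27, 12 bp.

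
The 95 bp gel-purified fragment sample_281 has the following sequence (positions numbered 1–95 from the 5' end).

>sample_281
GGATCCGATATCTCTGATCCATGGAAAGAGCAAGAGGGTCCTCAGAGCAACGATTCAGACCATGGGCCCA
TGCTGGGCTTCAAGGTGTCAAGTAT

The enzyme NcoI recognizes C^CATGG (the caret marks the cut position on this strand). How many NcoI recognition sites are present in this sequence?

2

CCATGG occurs starting at positions 19, 60.
NcoI cuts at 2 sites.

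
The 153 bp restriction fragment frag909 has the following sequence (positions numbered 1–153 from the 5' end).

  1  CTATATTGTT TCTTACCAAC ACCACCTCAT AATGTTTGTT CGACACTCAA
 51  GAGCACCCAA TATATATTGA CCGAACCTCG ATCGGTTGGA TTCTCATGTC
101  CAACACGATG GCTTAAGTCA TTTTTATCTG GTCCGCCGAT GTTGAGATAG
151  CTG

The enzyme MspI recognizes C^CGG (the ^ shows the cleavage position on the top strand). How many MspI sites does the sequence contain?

0

No occurrence of CCGG is present in the sequence.
MspI does not cut: 0 sites.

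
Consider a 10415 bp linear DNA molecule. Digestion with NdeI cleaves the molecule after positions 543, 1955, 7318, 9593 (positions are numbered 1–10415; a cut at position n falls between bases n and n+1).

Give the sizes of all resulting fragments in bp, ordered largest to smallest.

5363, 2275, 1412, 822, 543 bp

Linear molecule, 4 cuts → 5 fragments:
  543 − 0 = 543 bp
  1955 − 543 = 1412 bp
  7318 − 1955 = 5363 bp
  9593 − 7318 = 2275 bp
  10415 − 9593 = 822 bp
Sorted largest to smallest: 5363, 2275, 1412, 822, 543 bp.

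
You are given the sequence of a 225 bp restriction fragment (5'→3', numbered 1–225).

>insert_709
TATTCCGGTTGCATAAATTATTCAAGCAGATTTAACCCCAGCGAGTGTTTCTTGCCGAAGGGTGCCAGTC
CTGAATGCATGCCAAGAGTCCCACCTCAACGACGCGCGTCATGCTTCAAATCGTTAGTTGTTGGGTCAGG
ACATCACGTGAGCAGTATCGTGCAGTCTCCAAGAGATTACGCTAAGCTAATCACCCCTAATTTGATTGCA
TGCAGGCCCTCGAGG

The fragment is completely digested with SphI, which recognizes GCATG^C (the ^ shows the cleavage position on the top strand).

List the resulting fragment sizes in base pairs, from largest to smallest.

131, 81, 13 bp

SphI sites (GCATGC) start at positions 77, 208.
SphI cuts after base 5 of each site (before the last base), so after positions 81, 212.
Linear molecule, 2 cuts → 3 fragments:
  1–81 → 81 bp
  82–212 → 131 bp
  213–225 → 13 bp
Sorted largest to smallest: 131, 81, 13 bp.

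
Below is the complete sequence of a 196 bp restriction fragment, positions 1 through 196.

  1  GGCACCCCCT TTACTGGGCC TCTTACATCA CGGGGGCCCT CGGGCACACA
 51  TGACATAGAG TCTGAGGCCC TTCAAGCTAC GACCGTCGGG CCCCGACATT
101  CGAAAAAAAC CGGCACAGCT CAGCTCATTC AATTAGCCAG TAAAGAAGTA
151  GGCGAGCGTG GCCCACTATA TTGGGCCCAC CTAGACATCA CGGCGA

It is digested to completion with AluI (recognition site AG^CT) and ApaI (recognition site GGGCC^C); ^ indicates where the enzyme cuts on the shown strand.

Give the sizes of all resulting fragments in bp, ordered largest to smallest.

54, 38, 38, 26, 19, 16, 5 bp

AluI sites (AGCT) start at positions 75, 117, 122.
AluI cuts after base 2 of each site, so after positions 76, 118, 123.
ApaI sites (GGGCCC) start at positions 34, 88, 173.
ApaI cuts after base 5 of each site (before the last base), so after positions 38, 92, 177.
Combined cut positions: 38, 76, 92, 118, 123, 177.
Linear molecule, 6 cuts → 7 fragments:
  1–38 → 38 bp
  39–76 → 38 bp
  77–92 → 16 bp
  93–118 → 26 bp
  119–123 → 5 bp
  124–177 → 54 bp
  178–196 → 19 bp
Sorted largest to smallest: 54, 38, 38, 26, 19, 16, 5 bp.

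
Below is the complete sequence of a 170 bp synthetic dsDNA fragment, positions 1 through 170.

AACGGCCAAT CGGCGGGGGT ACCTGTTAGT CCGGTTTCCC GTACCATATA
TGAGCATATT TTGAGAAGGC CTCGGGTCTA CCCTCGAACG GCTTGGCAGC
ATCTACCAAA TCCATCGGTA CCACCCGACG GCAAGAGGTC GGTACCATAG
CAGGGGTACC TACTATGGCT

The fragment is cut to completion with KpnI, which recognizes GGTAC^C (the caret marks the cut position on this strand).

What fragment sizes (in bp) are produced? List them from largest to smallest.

KpnI sites (GGTACC) start at positions 18, 117, 141, 155.
KpnI cuts after base 5 of each site (before the last base), so after positions 22, 121, 145, 159.
Linear molecule, 4 cuts → 5 fragments:
  1–22 → 22 bp
  23–121 → 99 bp
  122–145 → 24 bp
  146–159 → 14 bp
  160–170 → 11 bp
Sorted largest to smallest: 99, 24, 22, 14, 11 bp.

99, 24, 22, 14, 11 bp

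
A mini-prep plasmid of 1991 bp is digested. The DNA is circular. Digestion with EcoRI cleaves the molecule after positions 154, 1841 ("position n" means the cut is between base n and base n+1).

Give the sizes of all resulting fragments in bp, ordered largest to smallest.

Circular molecule, 2 cuts → 2 fragments:
  1841 − 154 = 1687 bp
  wrap: 1991 − 1841 + 154 = 304 bp
Sorted largest to smallest: 1687, 304 bp.

1687, 304 bp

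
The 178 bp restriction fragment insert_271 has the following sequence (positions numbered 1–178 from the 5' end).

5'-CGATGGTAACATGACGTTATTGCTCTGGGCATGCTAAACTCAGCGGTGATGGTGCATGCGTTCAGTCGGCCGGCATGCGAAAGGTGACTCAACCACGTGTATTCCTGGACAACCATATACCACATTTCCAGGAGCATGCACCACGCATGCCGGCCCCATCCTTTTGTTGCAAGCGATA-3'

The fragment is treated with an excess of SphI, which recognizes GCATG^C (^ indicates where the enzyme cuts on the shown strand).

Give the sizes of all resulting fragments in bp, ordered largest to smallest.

SphI sites (GCATGC) start at positions 29, 54, 73, 134, 145.
SphI cuts after base 5 of each site (before the last base), so after positions 33, 58, 77, 138, 149.
Linear molecule, 5 cuts → 6 fragments:
  1–33 → 33 bp
  34–58 → 25 bp
  59–77 → 19 bp
  78–138 → 61 bp
  139–149 → 11 bp
  150–178 → 29 bp
Sorted largest to smallest: 61, 33, 29, 25, 19, 11 bp.

61, 33, 29, 25, 19, 11 bp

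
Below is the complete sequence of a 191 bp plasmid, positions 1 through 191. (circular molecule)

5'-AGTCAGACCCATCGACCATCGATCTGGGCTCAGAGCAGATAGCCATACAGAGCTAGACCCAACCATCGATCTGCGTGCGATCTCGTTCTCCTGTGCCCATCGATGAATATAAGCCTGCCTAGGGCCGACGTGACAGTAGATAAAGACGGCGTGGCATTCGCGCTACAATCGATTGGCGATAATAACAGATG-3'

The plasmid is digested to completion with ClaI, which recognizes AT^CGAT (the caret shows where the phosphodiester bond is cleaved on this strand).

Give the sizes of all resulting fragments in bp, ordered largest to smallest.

69, 47, 41, 34 bp

ClaI sites (ATCGAT) start at positions 18, 65, 99, 168.
ClaI cuts after base 2 of each site, so after positions 19, 66, 100, 169.
Circular molecule, 4 cuts → 4 fragments:
  20–66 → 47 bp
  67–100 → 34 bp
  101–169 → 69 bp
  170–191 then 1–19 → 22 + 19 = 41 bp
Sorted largest to smallest: 69, 47, 41, 34 bp.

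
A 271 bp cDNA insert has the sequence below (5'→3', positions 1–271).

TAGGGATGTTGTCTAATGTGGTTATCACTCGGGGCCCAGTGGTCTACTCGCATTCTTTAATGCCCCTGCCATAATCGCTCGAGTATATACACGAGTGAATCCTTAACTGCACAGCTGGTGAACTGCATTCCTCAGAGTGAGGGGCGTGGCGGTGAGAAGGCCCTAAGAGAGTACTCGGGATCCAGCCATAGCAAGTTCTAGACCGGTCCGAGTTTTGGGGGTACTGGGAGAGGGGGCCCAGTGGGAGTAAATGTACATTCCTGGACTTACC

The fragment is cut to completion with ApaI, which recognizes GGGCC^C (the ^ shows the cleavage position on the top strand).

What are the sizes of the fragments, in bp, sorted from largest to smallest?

202, 36, 33 bp

ApaI sites (GGGCCC) start at positions 32, 234.
ApaI cuts after base 5 of each site (before the last base), so after positions 36, 238.
Linear molecule, 2 cuts → 3 fragments:
  1–36 → 36 bp
  37–238 → 202 bp
  239–271 → 33 bp
Sorted largest to smallest: 202, 36, 33 bp.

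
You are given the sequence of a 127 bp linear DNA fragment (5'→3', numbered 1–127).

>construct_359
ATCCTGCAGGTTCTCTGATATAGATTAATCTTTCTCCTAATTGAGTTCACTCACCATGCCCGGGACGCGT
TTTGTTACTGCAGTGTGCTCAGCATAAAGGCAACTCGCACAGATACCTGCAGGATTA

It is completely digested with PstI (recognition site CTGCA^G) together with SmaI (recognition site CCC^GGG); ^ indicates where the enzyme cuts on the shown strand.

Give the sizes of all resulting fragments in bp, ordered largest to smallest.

53, 39, 21, 8, 6 bp

PstI sites (CTGCAG) start at positions 4, 78, 117.
PstI cuts after base 5 of each site (before the last base), so after positions 8, 82, 121.
The SmaI site (CCCGGG) starts at position 59.
SmaI cuts after base 3 of each site, so after position 61.
Combined cut positions: 8, 61, 82, 121.
Linear molecule, 4 cuts → 5 fragments:
  1–8 → 8 bp
  9–61 → 53 bp
  62–82 → 21 bp
  83–121 → 39 bp
  122–127 → 6 bp
Sorted largest to smallest: 53, 39, 21, 8, 6 bp.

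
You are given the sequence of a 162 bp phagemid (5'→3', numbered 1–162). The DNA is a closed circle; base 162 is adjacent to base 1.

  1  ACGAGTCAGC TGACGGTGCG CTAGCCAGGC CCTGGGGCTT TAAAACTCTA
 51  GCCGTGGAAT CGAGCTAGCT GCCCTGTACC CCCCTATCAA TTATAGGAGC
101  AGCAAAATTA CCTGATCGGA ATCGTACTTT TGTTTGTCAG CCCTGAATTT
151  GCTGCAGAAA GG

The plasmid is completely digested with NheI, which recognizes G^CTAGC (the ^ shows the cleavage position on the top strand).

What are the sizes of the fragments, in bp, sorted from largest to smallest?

118, 44 bp

NheI sites (GCTAGC) start at positions 20, 64.
NheI cuts after the first base of each site, so after positions 20, 64.
Circular molecule, 2 cuts → 2 fragments:
  21–64 → 44 bp
  65–162 then 1–20 → 98 + 20 = 118 bp
Sorted largest to smallest: 118, 44 bp.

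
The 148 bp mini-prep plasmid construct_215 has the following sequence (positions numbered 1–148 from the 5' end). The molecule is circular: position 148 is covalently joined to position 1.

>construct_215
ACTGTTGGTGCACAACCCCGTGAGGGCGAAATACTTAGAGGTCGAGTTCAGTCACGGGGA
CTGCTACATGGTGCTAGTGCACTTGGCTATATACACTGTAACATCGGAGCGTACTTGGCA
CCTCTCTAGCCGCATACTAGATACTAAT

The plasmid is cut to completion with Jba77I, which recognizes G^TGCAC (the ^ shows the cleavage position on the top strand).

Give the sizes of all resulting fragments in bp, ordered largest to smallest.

Jba77I sites (GTGCAC) start at positions 8, 77.
Jba77I cuts after the first base of each site, so after positions 8, 77.
Circular molecule, 2 cuts → 2 fragments:
  9–77 → 69 bp
  78–148 then 1–8 → 71 + 8 = 79 bp
Sorted largest to smallest: 79, 69 bp.

79, 69 bp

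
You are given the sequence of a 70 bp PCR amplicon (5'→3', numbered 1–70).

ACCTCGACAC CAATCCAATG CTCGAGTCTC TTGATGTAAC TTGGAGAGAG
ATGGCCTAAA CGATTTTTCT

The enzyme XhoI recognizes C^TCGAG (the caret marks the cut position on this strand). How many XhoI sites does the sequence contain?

1

CTCGAG occurs starting at position 21.
XhoI cuts at 1 site.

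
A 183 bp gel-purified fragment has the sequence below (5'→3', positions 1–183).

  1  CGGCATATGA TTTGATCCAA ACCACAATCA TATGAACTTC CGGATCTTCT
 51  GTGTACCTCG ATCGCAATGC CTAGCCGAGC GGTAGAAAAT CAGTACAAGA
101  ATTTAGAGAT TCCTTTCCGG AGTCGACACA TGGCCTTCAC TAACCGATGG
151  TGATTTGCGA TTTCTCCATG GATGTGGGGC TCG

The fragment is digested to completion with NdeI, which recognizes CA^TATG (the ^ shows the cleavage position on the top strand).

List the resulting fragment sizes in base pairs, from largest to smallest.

NdeI sites (CATATG) start at positions 4, 29.
NdeI cuts after base 2 of each site, so after positions 5, 30.
Linear molecule, 2 cuts → 3 fragments:
  1–5 → 5 bp
  6–30 → 25 bp
  31–183 → 153 bp
Sorted largest to smallest: 153, 25, 5 bp.

153, 25, 5 bp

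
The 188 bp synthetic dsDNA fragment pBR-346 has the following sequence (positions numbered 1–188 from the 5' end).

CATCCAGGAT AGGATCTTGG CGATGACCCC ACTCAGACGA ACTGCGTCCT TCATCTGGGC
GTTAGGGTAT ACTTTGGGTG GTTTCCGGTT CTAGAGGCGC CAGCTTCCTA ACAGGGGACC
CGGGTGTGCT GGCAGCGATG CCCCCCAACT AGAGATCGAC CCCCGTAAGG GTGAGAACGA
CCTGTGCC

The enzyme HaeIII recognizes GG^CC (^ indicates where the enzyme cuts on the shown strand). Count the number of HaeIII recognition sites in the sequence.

No occurrence of GGCC is present in the sequence.
HaeIII does not cut: 0 sites.

0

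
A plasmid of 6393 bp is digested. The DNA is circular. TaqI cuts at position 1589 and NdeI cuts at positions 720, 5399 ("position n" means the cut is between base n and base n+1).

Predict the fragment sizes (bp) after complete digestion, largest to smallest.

3810, 1714, 869 bp

Combined cut positions (sorted): 720, 1589, 5399.
Circular molecule, 3 cuts → 3 fragments:
  1589 − 720 = 869 bp
  5399 − 1589 = 3810 bp
  wrap: 6393 − 5399 + 720 = 1714 bp
Sorted largest to smallest: 3810, 1714, 869 bp.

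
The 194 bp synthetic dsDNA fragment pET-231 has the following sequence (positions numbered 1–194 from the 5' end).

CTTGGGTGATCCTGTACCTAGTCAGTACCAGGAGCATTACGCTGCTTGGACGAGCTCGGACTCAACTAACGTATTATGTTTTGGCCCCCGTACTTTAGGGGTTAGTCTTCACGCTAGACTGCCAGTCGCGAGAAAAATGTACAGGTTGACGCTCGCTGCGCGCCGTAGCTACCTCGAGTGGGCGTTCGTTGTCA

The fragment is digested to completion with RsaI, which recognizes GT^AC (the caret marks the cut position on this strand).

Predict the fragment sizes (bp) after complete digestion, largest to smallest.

65, 54, 49, 15, 11 bp

RsaI sites (GTAC) start at positions 14, 25, 90, 139.
RsaI cuts after base 2 of each site, so after positions 15, 26, 91, 140.
Linear molecule, 4 cuts → 5 fragments:
  1–15 → 15 bp
  16–26 → 11 bp
  27–91 → 65 bp
  92–140 → 49 bp
  141–194 → 54 bp
Sorted largest to smallest: 65, 54, 49, 15, 11 bp.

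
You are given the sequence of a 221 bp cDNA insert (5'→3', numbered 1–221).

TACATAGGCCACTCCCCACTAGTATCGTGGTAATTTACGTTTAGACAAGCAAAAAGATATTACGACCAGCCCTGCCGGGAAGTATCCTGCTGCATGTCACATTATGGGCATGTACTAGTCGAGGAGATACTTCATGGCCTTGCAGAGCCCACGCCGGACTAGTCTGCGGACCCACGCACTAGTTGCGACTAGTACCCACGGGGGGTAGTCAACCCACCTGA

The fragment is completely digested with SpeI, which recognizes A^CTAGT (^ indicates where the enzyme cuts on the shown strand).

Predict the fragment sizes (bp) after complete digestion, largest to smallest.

96, 44, 33, 20, 18, 10 bp

SpeI sites (ACTAGT) start at positions 18, 114, 158, 178, 188.
SpeI cuts after the first base of each site, so after positions 18, 114, 158, 178, 188.
Linear molecule, 5 cuts → 6 fragments:
  1–18 → 18 bp
  19–114 → 96 bp
  115–158 → 44 bp
  159–178 → 20 bp
  179–188 → 10 bp
  189–221 → 33 bp
Sorted largest to smallest: 96, 44, 33, 20, 18, 10 bp.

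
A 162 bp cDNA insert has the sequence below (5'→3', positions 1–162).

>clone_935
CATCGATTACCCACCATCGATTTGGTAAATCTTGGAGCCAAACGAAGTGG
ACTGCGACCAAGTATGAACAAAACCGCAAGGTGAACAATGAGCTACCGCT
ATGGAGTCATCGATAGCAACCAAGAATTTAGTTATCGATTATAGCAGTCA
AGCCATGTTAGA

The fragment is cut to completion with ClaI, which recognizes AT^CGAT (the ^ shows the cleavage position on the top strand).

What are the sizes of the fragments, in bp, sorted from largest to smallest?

ClaI sites (ATCGAT) start at positions 2, 16, 109, 134.
ClaI cuts after base 2 of each site, so after positions 3, 17, 110, 135.
Linear molecule, 4 cuts → 5 fragments:
  1–3 → 3 bp
  4–17 → 14 bp
  18–110 → 93 bp
  111–135 → 25 bp
  136–162 → 27 bp
Sorted largest to smallest: 93, 27, 25, 14, 3 bp.

93, 27, 25, 14, 3 bp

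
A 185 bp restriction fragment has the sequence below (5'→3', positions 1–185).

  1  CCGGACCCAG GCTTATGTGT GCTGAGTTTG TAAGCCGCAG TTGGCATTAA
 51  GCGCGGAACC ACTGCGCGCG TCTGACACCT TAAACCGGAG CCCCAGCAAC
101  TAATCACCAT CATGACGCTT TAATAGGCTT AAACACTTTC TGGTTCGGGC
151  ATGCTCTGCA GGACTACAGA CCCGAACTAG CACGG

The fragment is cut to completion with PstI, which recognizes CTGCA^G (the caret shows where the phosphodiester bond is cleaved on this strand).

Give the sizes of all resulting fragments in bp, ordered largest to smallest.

The PstI site (CTGCAG) starts at position 156.
PstI cuts after base 5 of each site (before the last base), so after position 160.
Linear molecule, 1 cut → 2 fragments:
  1–160 → 160 bp
  161–185 → 25 bp
Sorted largest to smallest: 160, 25 bp.

160, 25 bp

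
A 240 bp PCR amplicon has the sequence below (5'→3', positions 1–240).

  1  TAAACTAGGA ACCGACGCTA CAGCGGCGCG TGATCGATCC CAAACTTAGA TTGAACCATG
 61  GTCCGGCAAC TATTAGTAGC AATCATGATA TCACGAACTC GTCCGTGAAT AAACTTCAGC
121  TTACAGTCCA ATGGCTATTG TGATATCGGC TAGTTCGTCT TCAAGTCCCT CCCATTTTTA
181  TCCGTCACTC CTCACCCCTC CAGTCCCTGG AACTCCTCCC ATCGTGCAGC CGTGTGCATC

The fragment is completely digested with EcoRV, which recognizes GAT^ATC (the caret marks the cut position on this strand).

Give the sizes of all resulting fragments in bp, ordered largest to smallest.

96, 89, 55 bp

EcoRV sites (GATATC) start at positions 87, 142.
EcoRV cuts after base 3 of each site, so after positions 89, 144.
Linear molecule, 2 cuts → 3 fragments:
  1–89 → 89 bp
  90–144 → 55 bp
  145–240 → 96 bp
Sorted largest to smallest: 96, 89, 55 bp.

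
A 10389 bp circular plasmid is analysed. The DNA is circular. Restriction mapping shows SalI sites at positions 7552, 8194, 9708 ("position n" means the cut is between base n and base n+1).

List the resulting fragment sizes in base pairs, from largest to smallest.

8233, 1514, 642 bp

Circular molecule, 3 cuts → 3 fragments:
  8194 − 7552 = 642 bp
  9708 − 8194 = 1514 bp
  wrap: 10389 − 9708 + 7552 = 8233 bp
Sorted largest to smallest: 8233, 1514, 642 bp.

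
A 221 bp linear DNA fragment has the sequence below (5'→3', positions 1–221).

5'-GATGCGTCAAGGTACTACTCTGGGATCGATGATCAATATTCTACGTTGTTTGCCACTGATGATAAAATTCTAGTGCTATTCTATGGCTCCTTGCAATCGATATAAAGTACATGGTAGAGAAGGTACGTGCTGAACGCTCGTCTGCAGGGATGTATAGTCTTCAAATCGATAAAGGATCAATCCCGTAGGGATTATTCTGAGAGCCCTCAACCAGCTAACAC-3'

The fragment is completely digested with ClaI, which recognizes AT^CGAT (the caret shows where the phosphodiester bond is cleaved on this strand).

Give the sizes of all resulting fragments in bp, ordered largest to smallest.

ClaI sites (ATCGAT) start at positions 25, 96, 165.
ClaI cuts after base 2 of each site, so after positions 26, 97, 166.
Linear molecule, 3 cuts → 4 fragments:
  1–26 → 26 bp
  27–97 → 71 bp
  98–166 → 69 bp
  167–221 → 55 bp
Sorted largest to smallest: 71, 69, 55, 26 bp.

71, 69, 55, 26 bp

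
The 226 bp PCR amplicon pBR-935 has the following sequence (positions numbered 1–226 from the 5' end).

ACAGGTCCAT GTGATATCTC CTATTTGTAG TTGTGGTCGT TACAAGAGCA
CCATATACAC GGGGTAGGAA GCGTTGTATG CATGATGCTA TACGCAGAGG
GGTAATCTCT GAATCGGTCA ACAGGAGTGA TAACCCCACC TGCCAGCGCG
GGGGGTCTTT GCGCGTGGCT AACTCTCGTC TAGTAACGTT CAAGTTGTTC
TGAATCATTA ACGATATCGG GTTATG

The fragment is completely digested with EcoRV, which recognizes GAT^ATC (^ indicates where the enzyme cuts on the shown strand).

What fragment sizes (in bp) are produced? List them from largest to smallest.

EcoRV sites (GATATC) start at positions 13, 213.
EcoRV cuts after base 3 of each site, so after positions 15, 215.
Linear molecule, 2 cuts → 3 fragments:
  1–15 → 15 bp
  16–215 → 200 bp
  216–226 → 11 bp
Sorted largest to smallest: 200, 15, 11 bp.

200, 15, 11 bp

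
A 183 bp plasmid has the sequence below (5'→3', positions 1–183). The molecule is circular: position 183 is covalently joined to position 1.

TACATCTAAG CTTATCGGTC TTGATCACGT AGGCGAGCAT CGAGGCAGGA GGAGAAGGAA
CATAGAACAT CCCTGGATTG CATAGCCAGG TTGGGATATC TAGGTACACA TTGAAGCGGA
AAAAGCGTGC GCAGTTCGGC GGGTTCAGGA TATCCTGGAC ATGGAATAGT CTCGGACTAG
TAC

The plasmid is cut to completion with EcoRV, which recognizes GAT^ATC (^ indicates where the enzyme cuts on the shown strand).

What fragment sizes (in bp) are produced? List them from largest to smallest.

129, 54 bp

EcoRV sites (GATATC) start at positions 95, 149.
EcoRV cuts after base 3 of each site, so after positions 97, 151.
Circular molecule, 2 cuts → 2 fragments:
  98–151 → 54 bp
  152–183 then 1–97 → 32 + 97 = 129 bp
Sorted largest to smallest: 129, 54 bp.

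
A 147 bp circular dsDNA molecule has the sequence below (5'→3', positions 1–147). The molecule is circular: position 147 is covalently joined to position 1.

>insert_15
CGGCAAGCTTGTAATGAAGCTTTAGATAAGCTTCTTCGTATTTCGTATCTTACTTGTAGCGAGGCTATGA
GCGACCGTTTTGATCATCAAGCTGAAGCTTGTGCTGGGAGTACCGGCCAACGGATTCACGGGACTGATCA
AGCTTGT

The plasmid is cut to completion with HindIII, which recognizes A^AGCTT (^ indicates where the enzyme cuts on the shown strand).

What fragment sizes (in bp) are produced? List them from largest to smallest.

67, 45, 12, 12, 11 bp

HindIII sites (AAGCTT) start at positions 5, 17, 28, 95, 140.
HindIII cuts after the first base of each site, so after positions 5, 17, 28, 95, 140.
Circular molecule, 5 cuts → 5 fragments:
  6–17 → 12 bp
  18–28 → 11 bp
  29–95 → 67 bp
  96–140 → 45 bp
  141–147 then 1–5 → 7 + 5 = 12 bp
Sorted largest to smallest: 67, 45, 12, 12, 11 bp.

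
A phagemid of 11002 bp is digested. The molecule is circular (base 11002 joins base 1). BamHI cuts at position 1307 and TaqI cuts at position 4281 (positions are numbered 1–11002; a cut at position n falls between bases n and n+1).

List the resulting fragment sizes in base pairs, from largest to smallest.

Combined cut positions (sorted): 1307, 4281.
Circular molecule, 2 cuts → 2 fragments:
  4281 − 1307 = 2974 bp
  wrap: 11002 − 4281 + 1307 = 8028 bp
Sorted largest to smallest: 8028, 2974 bp.

8028, 2974 bp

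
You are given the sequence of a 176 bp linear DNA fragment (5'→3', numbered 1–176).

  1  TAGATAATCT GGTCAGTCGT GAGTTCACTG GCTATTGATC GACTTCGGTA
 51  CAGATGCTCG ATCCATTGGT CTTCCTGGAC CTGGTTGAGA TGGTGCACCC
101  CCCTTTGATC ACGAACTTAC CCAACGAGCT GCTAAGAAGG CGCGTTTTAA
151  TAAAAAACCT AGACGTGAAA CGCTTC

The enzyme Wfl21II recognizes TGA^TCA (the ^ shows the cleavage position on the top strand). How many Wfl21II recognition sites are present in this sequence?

TGATCA occurs starting at position 106.
Wfl21II cuts at 1 site.

1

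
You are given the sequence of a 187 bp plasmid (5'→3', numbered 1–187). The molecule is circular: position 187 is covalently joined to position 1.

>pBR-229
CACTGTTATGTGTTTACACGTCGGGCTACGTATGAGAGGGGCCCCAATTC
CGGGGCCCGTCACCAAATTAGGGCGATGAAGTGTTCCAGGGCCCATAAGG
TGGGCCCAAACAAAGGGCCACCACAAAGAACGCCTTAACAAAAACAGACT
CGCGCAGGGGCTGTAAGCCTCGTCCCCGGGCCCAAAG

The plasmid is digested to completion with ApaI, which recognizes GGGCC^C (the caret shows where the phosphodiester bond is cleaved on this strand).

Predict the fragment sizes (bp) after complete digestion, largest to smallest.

76, 48, 36, 14, 13 bp

ApaI sites (GGGCCC) start at positions 39, 53, 89, 102, 178.
ApaI cuts after base 5 of each site (before the last base), so after positions 43, 57, 93, 106, 182.
Circular molecule, 5 cuts → 5 fragments:
  44–57 → 14 bp
  58–93 → 36 bp
  94–106 → 13 bp
  107–182 → 76 bp
  183–187 then 1–43 → 5 + 43 = 48 bp
Sorted largest to smallest: 76, 48, 36, 14, 13 bp.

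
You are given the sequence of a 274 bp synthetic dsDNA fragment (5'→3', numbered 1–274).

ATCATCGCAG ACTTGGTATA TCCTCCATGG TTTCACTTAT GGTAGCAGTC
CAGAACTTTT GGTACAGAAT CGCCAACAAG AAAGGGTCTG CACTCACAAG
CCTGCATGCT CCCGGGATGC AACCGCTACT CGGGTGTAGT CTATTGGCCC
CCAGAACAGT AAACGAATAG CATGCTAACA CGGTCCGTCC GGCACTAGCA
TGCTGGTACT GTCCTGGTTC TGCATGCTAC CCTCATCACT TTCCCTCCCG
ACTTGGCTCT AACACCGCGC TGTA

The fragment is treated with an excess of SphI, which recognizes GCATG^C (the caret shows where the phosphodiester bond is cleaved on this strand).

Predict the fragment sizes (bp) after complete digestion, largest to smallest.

SphI sites (GCATGC) start at positions 104, 170, 198, 222.
SphI cuts after base 5 of each site (before the last base), so after positions 108, 174, 202, 226.
Linear molecule, 4 cuts → 5 fragments:
  1–108 → 108 bp
  109–174 → 66 bp
  175–202 → 28 bp
  203–226 → 24 bp
  227–274 → 48 bp
Sorted largest to smallest: 108, 66, 48, 28, 24 bp.

108, 66, 48, 28, 24 bp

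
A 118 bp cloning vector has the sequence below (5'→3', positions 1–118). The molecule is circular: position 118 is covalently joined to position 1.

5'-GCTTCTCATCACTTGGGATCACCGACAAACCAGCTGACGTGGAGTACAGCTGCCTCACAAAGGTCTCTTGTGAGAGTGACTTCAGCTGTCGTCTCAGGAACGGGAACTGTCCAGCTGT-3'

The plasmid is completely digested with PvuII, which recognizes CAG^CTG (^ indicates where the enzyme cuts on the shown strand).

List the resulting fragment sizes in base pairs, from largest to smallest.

PvuII sites (CAGCTG) start at positions 31, 47, 83, 112.
PvuII cuts after base 3 of each site, so after positions 33, 49, 85, 114.
Circular molecule, 4 cuts → 4 fragments:
  34–49 → 16 bp
  50–85 → 36 bp
  86–114 → 29 bp
  115–118 then 1–33 → 4 + 33 = 37 bp
Sorted largest to smallest: 37, 36, 29, 16 bp.

37, 36, 29, 16 bp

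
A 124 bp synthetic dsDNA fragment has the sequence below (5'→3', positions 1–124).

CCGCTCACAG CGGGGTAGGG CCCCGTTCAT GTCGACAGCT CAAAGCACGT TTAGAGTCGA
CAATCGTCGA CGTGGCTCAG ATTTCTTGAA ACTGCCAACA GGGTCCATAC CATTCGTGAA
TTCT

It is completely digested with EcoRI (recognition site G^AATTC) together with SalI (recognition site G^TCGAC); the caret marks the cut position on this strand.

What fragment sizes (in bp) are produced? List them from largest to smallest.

The EcoRI site (GAATTC) starts at position 118.
EcoRI cuts after the first base of each site, so after position 118.
SalI sites (GTCGAC) start at positions 31, 56, 66.
SalI cuts after the first base of each site, so after positions 31, 56, 66.
Combined cut positions: 31, 56, 66, 118.
Linear molecule, 4 cuts → 5 fragments:
  1–31 → 31 bp
  32–56 → 25 bp
  57–66 → 10 bp
  67–118 → 52 bp
  119–124 → 6 bp
Sorted largest to smallest: 52, 31, 25, 10, 6 bp.

52, 31, 25, 10, 6 bp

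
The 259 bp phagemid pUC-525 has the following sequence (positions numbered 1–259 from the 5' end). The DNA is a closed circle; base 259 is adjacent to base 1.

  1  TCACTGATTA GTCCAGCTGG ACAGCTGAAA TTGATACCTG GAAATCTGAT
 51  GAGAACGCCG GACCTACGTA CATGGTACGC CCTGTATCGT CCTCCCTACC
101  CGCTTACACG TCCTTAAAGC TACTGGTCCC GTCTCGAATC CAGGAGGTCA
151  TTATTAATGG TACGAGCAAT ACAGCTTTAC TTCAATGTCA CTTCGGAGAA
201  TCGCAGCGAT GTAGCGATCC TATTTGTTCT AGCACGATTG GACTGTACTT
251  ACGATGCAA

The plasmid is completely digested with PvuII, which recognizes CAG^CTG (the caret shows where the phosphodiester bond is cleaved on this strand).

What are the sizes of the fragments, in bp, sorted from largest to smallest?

PvuII sites (CAGCTG) start at positions 14, 22.
PvuII cuts after base 3 of each site, so after positions 16, 24.
Circular molecule, 2 cuts → 2 fragments:
  17–24 → 8 bp
  25–259 then 1–16 → 235 + 16 = 251 bp
Sorted largest to smallest: 251, 8 bp.

251, 8 bp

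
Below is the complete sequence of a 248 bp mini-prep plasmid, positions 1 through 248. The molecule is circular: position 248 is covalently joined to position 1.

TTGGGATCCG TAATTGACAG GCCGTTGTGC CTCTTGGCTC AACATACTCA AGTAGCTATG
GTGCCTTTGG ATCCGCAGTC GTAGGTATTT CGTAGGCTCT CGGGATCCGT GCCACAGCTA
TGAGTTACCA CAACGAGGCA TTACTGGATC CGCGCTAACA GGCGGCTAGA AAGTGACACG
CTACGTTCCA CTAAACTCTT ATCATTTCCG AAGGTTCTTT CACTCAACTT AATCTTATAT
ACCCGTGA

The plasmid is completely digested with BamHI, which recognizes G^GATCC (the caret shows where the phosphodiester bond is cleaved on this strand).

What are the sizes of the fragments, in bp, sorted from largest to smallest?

BamHI sites (GGATCC) start at positions 4, 69, 103, 146.
BamHI cuts after the first base of each site, so after positions 4, 69, 103, 146.
Circular molecule, 4 cuts → 4 fragments:
  5–69 → 65 bp
  70–103 → 34 bp
  104–146 → 43 bp
  147–248 then 1–4 → 102 + 4 = 106 bp
Sorted largest to smallest: 106, 65, 43, 34 bp.

106, 65, 43, 34 bp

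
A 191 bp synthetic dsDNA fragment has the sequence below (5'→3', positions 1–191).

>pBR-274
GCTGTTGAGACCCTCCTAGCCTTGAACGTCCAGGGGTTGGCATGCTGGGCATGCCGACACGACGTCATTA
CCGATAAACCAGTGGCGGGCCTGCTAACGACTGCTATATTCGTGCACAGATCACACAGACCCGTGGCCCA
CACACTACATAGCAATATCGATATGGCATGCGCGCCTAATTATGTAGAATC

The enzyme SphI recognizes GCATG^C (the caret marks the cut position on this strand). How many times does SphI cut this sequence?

3

GCATGC occurs starting at positions 40, 49, 166.
SphI cuts at 3 sites.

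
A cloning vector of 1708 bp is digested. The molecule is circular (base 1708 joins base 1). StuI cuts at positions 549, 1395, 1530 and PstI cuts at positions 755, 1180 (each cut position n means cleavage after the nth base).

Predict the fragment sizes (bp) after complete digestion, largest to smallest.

727, 425, 215, 206, 135 bp

Combined cut positions (sorted): 549, 755, 1180, 1395, 1530.
Circular molecule, 5 cuts → 5 fragments:
  755 − 549 = 206 bp
  1180 − 755 = 425 bp
  1395 − 1180 = 215 bp
  1530 − 1395 = 135 bp
  wrap: 1708 − 1530 + 549 = 727 bp
Sorted largest to smallest: 727, 425, 215, 206, 135 bp.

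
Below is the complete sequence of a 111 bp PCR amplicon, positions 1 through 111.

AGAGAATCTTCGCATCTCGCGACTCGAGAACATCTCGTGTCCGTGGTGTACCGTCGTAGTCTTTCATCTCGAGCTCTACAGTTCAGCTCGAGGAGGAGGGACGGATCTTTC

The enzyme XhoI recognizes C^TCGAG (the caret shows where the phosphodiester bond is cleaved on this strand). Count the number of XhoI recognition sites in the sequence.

3

CTCGAG occurs starting at positions 23, 68, 87.
XhoI cuts at 3 sites.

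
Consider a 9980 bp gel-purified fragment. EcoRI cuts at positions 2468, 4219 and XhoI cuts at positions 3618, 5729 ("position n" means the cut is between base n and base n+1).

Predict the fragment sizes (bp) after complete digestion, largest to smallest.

Combined cut positions (sorted): 2468, 3618, 4219, 5729.
Linear molecule, 4 cuts → 5 fragments:
  2468 − 0 = 2468 bp
  3618 − 2468 = 1150 bp
  4219 − 3618 = 601 bp
  5729 − 4219 = 1510 bp
  9980 − 5729 = 4251 bp
Sorted largest to smallest: 4251, 2468, 1510, 1150, 601 bp.

4251, 2468, 1510, 1150, 601 bp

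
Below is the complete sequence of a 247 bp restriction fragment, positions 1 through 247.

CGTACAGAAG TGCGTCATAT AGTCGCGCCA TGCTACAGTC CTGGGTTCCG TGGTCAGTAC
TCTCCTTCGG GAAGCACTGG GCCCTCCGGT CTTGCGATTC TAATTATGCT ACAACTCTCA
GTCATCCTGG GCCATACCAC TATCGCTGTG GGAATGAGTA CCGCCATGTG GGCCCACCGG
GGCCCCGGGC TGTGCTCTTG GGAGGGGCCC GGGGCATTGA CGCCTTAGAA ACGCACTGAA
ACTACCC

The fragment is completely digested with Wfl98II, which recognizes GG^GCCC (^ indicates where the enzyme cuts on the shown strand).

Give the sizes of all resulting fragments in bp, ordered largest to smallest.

Wfl98II sites (GGGCCC) start at positions 79, 170, 180, 205.
Wfl98II cuts after base 2 of each site, so after positions 80, 171, 181, 206.
Linear molecule, 4 cuts → 5 fragments:
  1–80 → 80 bp
  81–171 → 91 bp
  172–181 → 10 bp
  182–206 → 25 bp
  207–247 → 41 bp
Sorted largest to smallest: 91, 80, 41, 25, 10 bp.

91, 80, 41, 25, 10 bp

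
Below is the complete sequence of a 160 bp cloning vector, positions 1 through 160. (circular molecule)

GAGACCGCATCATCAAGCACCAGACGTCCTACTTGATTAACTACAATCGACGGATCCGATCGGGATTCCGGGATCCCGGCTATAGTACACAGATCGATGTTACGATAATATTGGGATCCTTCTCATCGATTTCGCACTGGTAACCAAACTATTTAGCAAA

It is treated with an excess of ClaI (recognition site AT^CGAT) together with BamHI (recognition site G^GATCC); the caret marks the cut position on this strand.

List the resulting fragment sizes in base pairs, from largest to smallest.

86, 23, 20, 19, 12 bp

ClaI sites (ATCGAT) start at positions 93, 125.
ClaI cuts after base 2 of each site, so after positions 94, 126.
BamHI sites (GGATCC) start at positions 52, 71, 114.
BamHI cuts after the first base of each site, so after positions 52, 71, 114.
Combined cut positions: 52, 71, 94, 114, 126.
Circular molecule, 5 cuts → 5 fragments:
  53–71 → 19 bp
  72–94 → 23 bp
  95–114 → 20 bp
  115–126 → 12 bp
  127–160 then 1–52 → 34 + 52 = 86 bp
Sorted largest to smallest: 86, 23, 20, 19, 12 bp.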